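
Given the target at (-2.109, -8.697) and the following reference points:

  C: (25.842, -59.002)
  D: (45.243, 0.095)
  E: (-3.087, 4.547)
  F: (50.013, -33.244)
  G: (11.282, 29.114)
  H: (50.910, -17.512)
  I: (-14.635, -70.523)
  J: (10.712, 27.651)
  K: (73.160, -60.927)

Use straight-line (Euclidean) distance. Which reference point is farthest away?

Distances from (-2.109, -8.697):
C: √((27.951)² + (-50.305)²) = √(781.25840 + 2530.59303) = 57.549
D: √((47.352)² + (8.792)²) = √(2242.21190 + 77.29926) = 48.161
E: √((-0.978)² + (13.244)²) = √(0.95648 + 175.40354) = 13.280
F: √((52.122)² + (-24.547)²) = √(2716.70288 + 602.55521) = 57.613
G: √((13.391)² + (37.811)²) = √(179.31888 + 1429.67172) = 40.112
H: √((53.019)² + (-8.815)²) = √(2811.01436 + 77.70423) = 53.747
I: √((-12.526)² + (-61.826)²) = √(156.90068 + 3822.45428) = 63.082
J: √((12.821)² + (36.348)²) = √(164.37804 + 1321.17710) = 38.543
K: √((75.269)² + (-52.230)²) = √(5665.42236 + 2727.97290) = 91.615
Maximum: K at 91.615.

K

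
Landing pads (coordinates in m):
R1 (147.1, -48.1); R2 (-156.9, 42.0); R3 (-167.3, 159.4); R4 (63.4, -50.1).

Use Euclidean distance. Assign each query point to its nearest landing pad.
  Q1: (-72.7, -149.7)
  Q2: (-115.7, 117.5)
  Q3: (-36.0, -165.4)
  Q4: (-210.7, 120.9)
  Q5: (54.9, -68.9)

Q1 at (-72.7, -149.7):
  R1: √((219.8)² + (101.6)²) = √(48312.040 + 10322.560) = 242.1 m
  R2: √((-84.2)² + (191.7)²) = √(7089.640 + 36748.890) = 209.4 m
  R3: √((-94.6)² + (309.1)²) = √(8949.160 + 95542.810) = 323.3 m
  R4: √((136.1)² + (99.6)²) = √(18523.210 + 9920.160) = 168.7 m
  → nearest: R4 (168.7 m)
Q2 at (-115.7, 117.5):
  R1: √((262.8)² + (-165.6)²) = √(69063.840 + 27423.360) = 310.6 m
  R2: √((-41.2)² + (-75.5)²) = √(1697.440 + 5700.250) = 86.0 m
  R3: √((-51.6)² + (41.9)²) = √(2662.560 + 1755.610) = 66.5 m
  R4: √((179.1)² + (-167.6)²) = √(32076.810 + 28089.760) = 245.3 m
  → nearest: R3 (66.5 m)
Q3 at (-36.0, -165.4):
  R1: √((183.1)² + (117.3)²) = √(33525.610 + 13759.290) = 217.5 m
  R2: √((-120.9)² + (207.4)²) = √(14616.810 + 43014.760) = 240.1 m
  R3: √((-131.3)² + (324.8)²) = √(17239.690 + 105495.040) = 350.3 m
  R4: √((99.4)² + (115.3)²) = √(9880.360 + 13294.090) = 152.2 m
  → nearest: R4 (152.2 m)
Q4 at (-210.7, 120.9):
  R1: √((357.8)² + (-169.0)²) = √(128020.840 + 28561.000) = 395.7 m
  R2: √((53.8)² + (-78.9)²) = √(2894.440 + 6225.210) = 95.5 m
  R3: √((43.4)² + (38.5)²) = √(1883.560 + 1482.250) = 58.0 m
  R4: √((274.1)² + (-171.0)²) = √(75130.810 + 29241.000) = 323.1 m
  → nearest: R3 (58.0 m)
Q5 at (54.9, -68.9):
  R1: √((92.2)² + (20.8)²) = √(8500.840 + 432.640) = 94.5 m
  R2: √((-211.8)² + (110.9)²) = √(44859.240 + 12298.810) = 239.1 m
  R3: √((-222.2)² + (228.3)²) = √(49372.840 + 52120.890) = 318.6 m
  R4: √((8.5)² + (18.8)²) = √(72.250 + 353.440) = 20.6 m
  → nearest: R4 (20.6 m)

Q1→R4; Q2→R3; Q3→R4; Q4→R3; Q5→R4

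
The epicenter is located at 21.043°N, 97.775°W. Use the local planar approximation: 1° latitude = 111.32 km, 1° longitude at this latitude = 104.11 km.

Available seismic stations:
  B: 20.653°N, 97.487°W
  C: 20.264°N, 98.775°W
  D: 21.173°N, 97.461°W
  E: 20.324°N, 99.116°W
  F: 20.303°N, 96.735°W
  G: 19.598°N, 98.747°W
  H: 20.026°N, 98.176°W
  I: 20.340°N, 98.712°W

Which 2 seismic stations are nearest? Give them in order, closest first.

Distances from 21.043°N, 97.775°W:
B: 52.762 km
C: 135.495 km
D: 35.751 km
E: 160.927 km
F: 136.049 km
G: 190.041 km
H: 120.665 km
I: 125.062 km
Sorted: D (35.751 km) < B (52.762 km) < H (120.665 km) < I (125.062 km) < …

D, B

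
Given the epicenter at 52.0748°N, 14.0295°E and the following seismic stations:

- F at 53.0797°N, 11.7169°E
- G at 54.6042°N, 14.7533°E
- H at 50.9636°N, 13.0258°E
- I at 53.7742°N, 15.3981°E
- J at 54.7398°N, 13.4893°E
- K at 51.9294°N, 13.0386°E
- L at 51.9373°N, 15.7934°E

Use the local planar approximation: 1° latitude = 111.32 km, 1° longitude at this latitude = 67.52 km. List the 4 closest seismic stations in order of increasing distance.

K, L, H, F

Distances from 52.0748°N, 14.0295°E:
F: 192.0825 km
G: 285.7825 km
H: 141.0466 km
I: 210.5403 km
J: 298.9016 km
K: 68.8356 km
L: 120.0781 km
Sorted: K (68.8356 km) < L (120.0781 km) < H (141.0466 km) < F (192.0825 km) < I (210.5403 km) < G (285.7825 km) < …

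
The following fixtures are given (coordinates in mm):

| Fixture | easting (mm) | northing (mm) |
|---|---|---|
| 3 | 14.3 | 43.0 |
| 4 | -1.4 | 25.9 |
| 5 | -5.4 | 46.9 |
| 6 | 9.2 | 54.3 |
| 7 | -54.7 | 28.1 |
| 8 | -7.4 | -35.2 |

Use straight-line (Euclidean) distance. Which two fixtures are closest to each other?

3 and 6

Pairwise distances:
3–6: 12.4 mm
5–6: 16.4 mm
3–5: 20.1 mm
4–5: 21.4 mm
3–4: 23.2 mm
4–6: 30.3 mm
5–7: 52.8 mm
4–7: 53.3 mm
4–8: 61.4 mm
6–7: 69.1 mm
3–7: 70.6 mm
7–8: 79.0 mm
3–8: 81.2 mm
5–8: 82.1 mm
6–8: 91.0 mm
Closest pair: 3–6 at 12.4 mm.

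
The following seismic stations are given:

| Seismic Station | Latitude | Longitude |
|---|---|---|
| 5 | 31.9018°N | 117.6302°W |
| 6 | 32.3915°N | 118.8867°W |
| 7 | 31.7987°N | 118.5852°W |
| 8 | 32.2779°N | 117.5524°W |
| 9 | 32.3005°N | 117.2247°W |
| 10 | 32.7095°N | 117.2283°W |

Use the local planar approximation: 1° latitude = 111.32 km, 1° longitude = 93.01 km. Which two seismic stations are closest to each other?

Pairwise distances:
8–9: 30.5830 km
5–8: 42.4882 km
9–10: 45.5311 km
8–10: 56.7193 km
5–9: 58.2438 km
6–7: 71.7017 km
5–7: 89.5630 km
5–10: 97.3740 km
7–8: 109.8786 km
6–8: 124.7459 km
5–6: 128.9559 km
7–9: 138.3213 km
6–9: 154.9142 km
6–10: 158.2578 km
7–10: 161.8881 km
Closest pair: 8–9 at 30.5830 km.

8 and 9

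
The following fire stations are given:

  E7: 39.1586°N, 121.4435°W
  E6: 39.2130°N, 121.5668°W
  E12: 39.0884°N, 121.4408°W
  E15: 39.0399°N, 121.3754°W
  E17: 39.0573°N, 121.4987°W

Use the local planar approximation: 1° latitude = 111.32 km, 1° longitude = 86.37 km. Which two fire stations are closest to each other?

E12 and E17

Pairwise distances:
E7–E6: 12.2508 km
E7–E12: 7.8181 km
E7–E15: 14.4636 km
E7–E17: 12.2431 km
E6–E12: 17.6301 km
E6–E15: 25.3889 km
E6–E17: 18.3033 km
E12–E15: 7.8138 km
E12–E17: 6.0823 km
E15–E17: 10.8241 km
Closest pair: E12–E17 at 6.0823 km.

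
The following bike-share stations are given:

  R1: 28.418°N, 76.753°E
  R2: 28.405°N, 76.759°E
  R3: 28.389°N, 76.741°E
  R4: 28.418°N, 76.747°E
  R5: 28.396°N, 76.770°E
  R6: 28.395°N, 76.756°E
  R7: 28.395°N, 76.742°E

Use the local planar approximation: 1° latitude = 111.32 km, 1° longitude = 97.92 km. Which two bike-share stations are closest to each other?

R1 and R4

Pairwise distances:
R1–R4: 0.588 km
R3–R7: 0.675 km
R2–R6: 1.151 km
R6–R7: 1.371 km
R5–R6: 1.375 km
R2–R5: 1.471 km
R1–R2: 1.562 km
R3–R6: 1.614 km
R2–R4: 1.864 km
R2–R7: 2.003 km
R2–R3: 2.506 km
R1–R6: 2.577 km
R4–R7: 2.607 km
R4–R6: 2.708 km
R5–R7: 2.744 km
R1–R7: 2.778 km
R3–R5: 2.945 km
R1–R5: 2.961 km
R3–R4: 3.281 km
R4–R5: 3.327 km
R1–R3: 3.435 km
Closest pair: R1–R4 at 0.588 km.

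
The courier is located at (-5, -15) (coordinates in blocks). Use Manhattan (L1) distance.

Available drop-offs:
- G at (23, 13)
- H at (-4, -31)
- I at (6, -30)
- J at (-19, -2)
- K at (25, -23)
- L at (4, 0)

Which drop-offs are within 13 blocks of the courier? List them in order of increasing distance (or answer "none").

Distances from (-5, -15):
G: 56 blocks
H: 17 blocks
I: 26 blocks
J: 27 blocks
K: 38 blocks
L: 24 blocks
Threshold 13 blocks: none within range.

none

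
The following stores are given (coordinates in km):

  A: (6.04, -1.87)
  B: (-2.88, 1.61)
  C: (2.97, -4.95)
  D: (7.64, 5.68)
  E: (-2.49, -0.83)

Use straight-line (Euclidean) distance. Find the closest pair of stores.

Pairwise distances:
A–B: 9.57 km
A–C: 4.35 km
A–D: 7.72 km
A–E: 8.59 km
B–C: 8.79 km
B–D: 11.28 km
B–E: 2.47 km
C–D: 11.61 km
C–E: 6.84 km
D–E: 12.04 km
Closest pair: B–E at 2.47 km.

B and E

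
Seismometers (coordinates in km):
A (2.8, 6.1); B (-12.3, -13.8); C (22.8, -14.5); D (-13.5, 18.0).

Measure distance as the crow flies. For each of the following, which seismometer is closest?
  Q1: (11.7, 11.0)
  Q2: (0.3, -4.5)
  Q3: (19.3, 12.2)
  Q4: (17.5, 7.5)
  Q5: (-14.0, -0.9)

Q1 at (11.7, 11.0):
  A: √((-8.9)² + (-4.9)²) = √(79.210 + 24.010) = 10.2 km
  B: √((-24.0)² + (-24.8)²) = √(576.000 + 615.040) = 34.5 km
  C: √((11.1)² + (-25.5)²) = √(123.210 + 650.250) = 27.8 km
  D: √((-25.2)² + (7.0)²) = √(635.040 + 49.000) = 26.2 km
  → nearest: A (10.2 km)
Q2 at (0.3, -4.5):
  A: √((2.5)² + (10.6)²) = √(6.250 + 112.360) = 10.9 km
  B: √((-12.6)² + (-9.3)²) = √(158.760 + 86.490) = 15.7 km
  C: √((22.5)² + (-10.0)²) = √(506.250 + 100.000) = 24.6 km
  D: √((-13.8)² + (22.5)²) = √(190.440 + 506.250) = 26.4 km
  → nearest: A (10.9 km)
Q3 at (19.3, 12.2):
  A: √((-16.5)² + (-6.1)²) = √(272.250 + 37.210) = 17.6 km
  B: √((-31.6)² + (-26.0)²) = √(998.560 + 676.000) = 40.9 km
  C: √((3.5)² + (-26.7)²) = √(12.250 + 712.890) = 26.9 km
  D: √((-32.8)² + (5.8)²) = √(1075.840 + 33.640) = 33.3 km
  → nearest: A (17.6 km)
Q4 at (17.5, 7.5):
  A: √((-14.7)² + (-1.4)²) = √(216.090 + 1.960) = 14.8 km
  B: √((-29.8)² + (-21.3)²) = √(888.040 + 453.690) = 36.6 km
  C: √((5.3)² + (-22.0)²) = √(28.090 + 484.000) = 22.6 km
  D: √((-31.0)² + (10.5)²) = √(961.000 + 110.250) = 32.7 km
  → nearest: A (14.8 km)
Q5 at (-14.0, -0.9):
  A: √((16.8)² + (7.0)²) = √(282.240 + 49.000) = 18.2 km
  B: √((1.7)² + (-12.9)²) = √(2.890 + 166.410) = 13.0 km
  C: √((36.8)² + (-13.6)²) = √(1354.240 + 184.960) = 39.2 km
  D: √((0.5)² + (18.9)²) = √(0.250 + 357.210) = 18.9 km
  → nearest: B (13.0 km)

Q1→A; Q2→A; Q3→A; Q4→A; Q5→B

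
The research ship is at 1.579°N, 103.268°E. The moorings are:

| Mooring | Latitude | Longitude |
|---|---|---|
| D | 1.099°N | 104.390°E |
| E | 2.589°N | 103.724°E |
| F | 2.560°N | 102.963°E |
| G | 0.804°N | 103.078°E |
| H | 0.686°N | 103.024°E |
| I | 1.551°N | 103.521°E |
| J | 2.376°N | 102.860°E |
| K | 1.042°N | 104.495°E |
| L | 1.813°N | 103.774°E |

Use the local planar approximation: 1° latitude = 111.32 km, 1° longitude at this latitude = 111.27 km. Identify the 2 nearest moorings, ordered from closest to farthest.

I, L

Distances from 1.579°N, 103.268°E:
D: √((-0.480·111.32)² + (1.122·111.27)²) = √(2855.14961 + 15586.25904) = 135.799 km
E: √((1.010·111.32)² + (0.456·111.27)²) = √(12641.22446 + 2574.45830) = 123.352 km
F: √((0.981·111.32)² + (-0.305·111.27)²) = √(11925.71455 + 1151.74373) = 114.357 km
G: √((-0.775·111.32)² + (-0.190·111.27)²) = √(7443.03053 + 446.95457) = 88.826 km
H: √((-0.893·111.32)² + (-0.244·111.27)²) = √(9882.10156 + 737.11598) = 103.050 km
I: √((-0.028·111.32)² + (0.253·111.27)²) = √(9.71544 + 792.49625) = 28.323 km
J: √((0.797·111.32)² + (-0.408·111.27)²) = √(7871.60038 + 2060.99293) = 99.662 km
K: √((-0.537·111.32)² + (1.227·111.27)²) = √(3573.50971 + 18639.97397) = 149.042 km
L: √((0.234·111.32)² + (0.506·111.27)²) = √(678.54415 + 3169.98502) = 62.037 km
Sorted: I (28.323 km) < L (62.037 km) < G (88.826 km) < J (99.662 km) < …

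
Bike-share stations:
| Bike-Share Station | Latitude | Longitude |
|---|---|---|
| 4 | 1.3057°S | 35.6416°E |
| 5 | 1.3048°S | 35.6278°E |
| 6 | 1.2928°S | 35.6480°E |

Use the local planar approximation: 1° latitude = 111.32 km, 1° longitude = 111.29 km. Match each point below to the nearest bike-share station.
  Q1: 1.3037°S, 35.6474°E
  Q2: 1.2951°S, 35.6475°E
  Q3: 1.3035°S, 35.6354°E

Q1 at 1.3037°S, 35.6474°E:
  4: 0.6828 km
  5: 2.1847 km
  6: 1.2152 km
  → nearest: 4 (0.6828 km)
Q2 at 1.2951°S, 35.6475°E:
  4: 1.3504 km
  5: 2.4439 km
  6: 0.2620 km
  → nearest: 6 (0.2620 km)
Q3 at 1.3035°S, 35.6354°E:
  4: 0.7322 km
  5: 0.8581 km
  6: 1.8399 km
  → nearest: 4 (0.7322 km)

Q1→4; Q2→6; Q3→4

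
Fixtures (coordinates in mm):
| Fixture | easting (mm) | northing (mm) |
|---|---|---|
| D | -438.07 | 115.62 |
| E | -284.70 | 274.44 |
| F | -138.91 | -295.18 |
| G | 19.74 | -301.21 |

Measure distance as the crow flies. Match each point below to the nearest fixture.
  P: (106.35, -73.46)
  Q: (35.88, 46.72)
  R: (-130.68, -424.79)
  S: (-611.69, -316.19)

P→G; Q→G; R→F; S→D

P at (106.35, -73.46):
  D: 576.32 mm
  E: 523.41 mm
  F: 330.62 mm
  G: 243.66 mm
  → nearest: G (243.66 mm)
Q at (35.88, 46.72):
  D: 478.93 mm
  E: 393.23 mm
  F: 383.99 mm
  G: 348.30 mm
  → nearest: G (348.30 mm)
R at (-130.68, -424.79):
  D: 621.72 mm
  E: 715.99 mm
  F: 129.87 mm
  G: 194.67 mm
  → nearest: F (129.87 mm)
S at (-611.69, -316.19):
  D: 465.41 mm
  E: 675.10 mm
  F: 473.25 mm
  G: 631.61 mm
  → nearest: D (465.41 mm)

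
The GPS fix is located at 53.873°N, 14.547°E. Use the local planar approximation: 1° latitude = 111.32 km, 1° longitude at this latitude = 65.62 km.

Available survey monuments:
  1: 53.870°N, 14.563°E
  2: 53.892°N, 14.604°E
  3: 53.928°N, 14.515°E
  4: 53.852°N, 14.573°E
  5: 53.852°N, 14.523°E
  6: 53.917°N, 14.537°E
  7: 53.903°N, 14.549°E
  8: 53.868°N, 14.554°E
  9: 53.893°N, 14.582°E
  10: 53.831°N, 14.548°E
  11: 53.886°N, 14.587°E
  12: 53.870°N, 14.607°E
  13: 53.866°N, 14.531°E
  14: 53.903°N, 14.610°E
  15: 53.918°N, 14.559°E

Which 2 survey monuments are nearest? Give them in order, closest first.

8, 1

Distances from 53.873°N, 14.547°E:
1: √((-0.003·111.32)² + (0.016·65.62)²) = √(0.11153 + 1.10233) = 1.102 km
2: √((0.019·111.32)² + (0.057·65.62)²) = √(4.47356 + 13.99014) = 4.297 km
3: √((0.055·111.32)² + (-0.032·65.62)²) = √(37.48623 + 4.40933) = 6.473 km
4: √((-0.021·111.32)² + (0.026·65.62)²) = √(5.46493 + 2.91085) = 2.894 km
5: √((-0.021·111.32)² + (-0.024·65.62)²) = √(5.46493 + 2.48025) = 2.819 km
6: √((0.044·111.32)² + (-0.010·65.62)²) = √(23.99119 + 0.43060) = 4.942 km
7: √((0.030·111.32)² + (0.002·65.62)²) = √(11.15293 + 0.01722) = 3.342 km
8: √((-0.005·111.32)² + (0.007·65.62)²) = √(0.30980 + 0.21099) = 0.722 km
9: √((0.020·111.32)² + (0.035·65.62)²) = √(4.95686 + 5.27483) = 3.199 km
10: √((-0.042·111.32)² + (0.001·65.62)²) = √(21.85974 + 0.00431) = 4.676 km
11: √((0.013·111.32)² + (0.040·65.62)²) = √(2.09427 + 6.88958) = 2.997 km
12: √((-0.003·111.32)² + (0.060·65.62)²) = √(0.11153 + 15.50154) = 3.951 km
13: √((-0.007·111.32)² + (-0.016·65.62)²) = √(0.60721 + 1.10233) = 1.307 km
14: √((0.030·111.32)² + (0.063·65.62)²) = √(11.15293 + 17.09045) = 5.314 km
15: √((0.045·111.32)² + (0.012·65.62)²) = √(25.09409 + 0.62006) = 5.071 km
Sorted: 8 (0.722 km) < 1 (1.102 km) < 13 (1.307 km) < 5 (2.819 km) < …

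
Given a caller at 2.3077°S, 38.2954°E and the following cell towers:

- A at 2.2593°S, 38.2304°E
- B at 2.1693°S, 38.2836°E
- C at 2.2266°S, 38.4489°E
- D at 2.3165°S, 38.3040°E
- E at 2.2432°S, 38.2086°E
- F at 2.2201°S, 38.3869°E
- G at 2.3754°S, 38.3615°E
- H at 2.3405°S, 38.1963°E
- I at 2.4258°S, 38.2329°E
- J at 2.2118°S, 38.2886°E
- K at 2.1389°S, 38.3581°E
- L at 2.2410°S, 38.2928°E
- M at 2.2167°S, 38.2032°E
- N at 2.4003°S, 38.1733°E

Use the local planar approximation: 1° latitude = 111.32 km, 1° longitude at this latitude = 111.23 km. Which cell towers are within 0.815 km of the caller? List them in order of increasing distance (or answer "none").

none

Distances from 2.3077°S, 38.2954°E:
A: √((0.0484·111.32)² + (-0.0650·111.23)²) = √(29.029337 + 52.272177) = 9.0167 km
B: √((0.1384·111.32)² + (-0.0118·111.23)²) = √(237.366035 + 1.722693) = 15.4625 km
C: √((0.0811·111.32)² + (0.1535·111.23)²) = √(81.505723 + 291.514817) = 19.3137 km
D: √((-0.0088·111.32)² + (0.0086·111.23)²) = √(0.959648 + 0.915041) = 1.3692 km
E: √((0.0645·111.32)² + (-0.0868·111.23)²) = √(51.554410 + 93.214468) = 12.0320 km
F: √((0.0876·111.32)² + (0.0915·111.23)²) = √(95.094327 + 103.582422) = 14.0953 km
G: √((-0.0677·111.32)² + (0.0661·111.23)²) = √(56.796782 + 54.056359) = 10.5287 km
H: √((-0.0328·111.32)² + (-0.0991·111.23)²) = √(13.331962 + 121.504170) = 11.6119 km
I: √((-0.1181·111.32)² + (-0.0625·111.23)²) = √(172.840769 + 48.328566) = 14.8718 km
J: √((0.0959·111.32)² + (-0.0068·111.23)²) = √(113.968179 + 0.572087) = 10.7023 km
K: √((0.1688·111.32)² + (0.0627·111.23)²) = √(353.094766 + 48.638364) = 20.0433 km
L: √((0.0667·111.32)² + (-0.0026·111.23)²) = √(55.131278 + 0.083635) = 7.4307 km
M: √((0.0910·111.32)² + (-0.0922·111.23)²) = √(102.619331 + 105.173352) = 14.4150 km
N: √((-0.0926·111.32)² + (-0.1221·111.23)²) = √(106.259647 + 184.448532) = 17.0502 km
Threshold 0.815 km: none within range.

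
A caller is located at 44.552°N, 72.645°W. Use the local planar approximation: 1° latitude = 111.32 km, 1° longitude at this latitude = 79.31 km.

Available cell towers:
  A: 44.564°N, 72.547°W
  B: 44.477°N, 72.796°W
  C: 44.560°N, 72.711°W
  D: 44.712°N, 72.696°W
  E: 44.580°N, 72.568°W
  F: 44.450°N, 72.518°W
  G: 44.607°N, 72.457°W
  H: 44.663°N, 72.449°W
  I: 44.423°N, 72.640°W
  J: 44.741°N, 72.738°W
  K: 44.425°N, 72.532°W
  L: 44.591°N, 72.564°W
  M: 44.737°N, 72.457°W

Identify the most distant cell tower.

M

Distances from 44.552°N, 72.645°W:
A: 7.886 km
B: 14.599 km
C: 5.310 km
D: 18.265 km
E: 6.856 km
F: 15.178 km
G: 16.118 km
H: 19.858 km
I: 14.366 km
J: 22.295 km
K: 16.739 km
L: 7.754 km
M: 25.425 km
Maximum: M at 25.425 km.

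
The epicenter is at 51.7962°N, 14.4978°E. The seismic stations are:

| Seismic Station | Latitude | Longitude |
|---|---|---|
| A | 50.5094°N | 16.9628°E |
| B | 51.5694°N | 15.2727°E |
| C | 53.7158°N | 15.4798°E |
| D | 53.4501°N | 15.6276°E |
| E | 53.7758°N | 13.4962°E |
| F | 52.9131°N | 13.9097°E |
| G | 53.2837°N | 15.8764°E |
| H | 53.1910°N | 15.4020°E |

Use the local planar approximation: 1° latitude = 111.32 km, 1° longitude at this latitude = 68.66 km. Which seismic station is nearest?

Distances from 51.7962°N, 14.4978°E:
A: √((-1.2868·111.32)² + (2.4650·68.66)²) = √(20519.581536 + 28644.513160) = 221.7298 km
B: √((-0.2268·111.32)² + (0.7749·68.66)²) = √(637.429995 + 2830.733079) = 58.8911 km
C: √((1.9196·111.32)² + (0.9820·68.66)²) = √(45663.361395 + 4546.011958) = 224.0745 km
D: √((1.6539·111.32)² + (1.1298·68.66)²) = √(33897.283041 + 6017.425734) = 199.7867 km
E: √((1.9796·111.32)² + (-1.0016·68.66)²) = √(48562.527894 + 4729.293094) = 230.8502 km
F: √((1.1169·111.32)² + (-0.5881·68.66)²) = √(15458.771478 + 1630.459280) = 130.7258 km
G: √((1.4875·111.32)² + (1.3786·68.66)²) = √(27419.551332 + 8959.507689) = 190.7330 km
H: √((1.3948·111.32)² + (0.9042·68.66)²) = √(24108.504594 + 3854.220913) = 167.2206 km
Minimum: B at 58.8911 km.

B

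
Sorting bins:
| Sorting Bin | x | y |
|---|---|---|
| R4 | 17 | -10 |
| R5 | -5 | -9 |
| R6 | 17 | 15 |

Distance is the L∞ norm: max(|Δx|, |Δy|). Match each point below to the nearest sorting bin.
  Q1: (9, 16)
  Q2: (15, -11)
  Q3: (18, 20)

Q1 at (9, 16):
  R4: max(|8|, |-26|) = 26
  R5: max(|-14|, |-25|) = 25
  R6: max(|8|, |-1|) = 8
  → nearest: R6 (8)
Q2 at (15, -11):
  R4: max(|2|, |1|) = 2
  R5: max(|-20|, |2|) = 20
  R6: max(|2|, |26|) = 26
  → nearest: R4 (2)
Q3 at (18, 20):
  R4: max(|-1|, |-30|) = 30
  R5: max(|-23|, |-29|) = 29
  R6: max(|-1|, |-5|) = 5
  → nearest: R6 (5)

Q1→R6; Q2→R4; Q3→R6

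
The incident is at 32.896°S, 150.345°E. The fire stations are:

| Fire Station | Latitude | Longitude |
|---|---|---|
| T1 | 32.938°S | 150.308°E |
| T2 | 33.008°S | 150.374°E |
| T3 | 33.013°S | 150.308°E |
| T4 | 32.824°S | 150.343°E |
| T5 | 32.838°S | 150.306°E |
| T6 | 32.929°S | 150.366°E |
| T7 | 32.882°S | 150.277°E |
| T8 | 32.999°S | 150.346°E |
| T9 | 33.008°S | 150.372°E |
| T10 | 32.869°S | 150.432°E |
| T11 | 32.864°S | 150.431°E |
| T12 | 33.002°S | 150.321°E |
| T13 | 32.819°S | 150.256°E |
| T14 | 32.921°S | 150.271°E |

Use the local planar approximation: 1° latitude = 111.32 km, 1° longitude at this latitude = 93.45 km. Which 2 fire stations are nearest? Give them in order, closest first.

T6, T1

Distances from 32.896°S, 150.345°E:
T1: √((-0.042·111.32)² + (-0.037·93.45)²) = √(21.85974 + 11.95534) = 5.815 km
T2: √((-0.112·111.32)² + (0.029·93.45)²) = √(155.44703 + 7.34437) = 12.759 km
T3: √((-0.117·111.32)² + (-0.037·93.45)²) = √(169.63604 + 11.95534) = 13.476 km
T4: √((0.072·111.32)² + (-0.002·93.45)²) = √(64.24087 + 0.03493) = 8.017 km
T5: √((0.058·111.32)² + (-0.039·93.45)²) = √(41.68717 + 13.28274) = 7.414 km
T6: √((-0.033·111.32)² + (0.021·93.45)²) = √(13.49504 + 3.85121) = 4.165 km
T7: √((0.014·111.32)² + (-0.068·93.45)²) = √(2.42886 + 40.38094) = 6.543 km
T8: √((-0.103·111.32)² + (0.001·93.45)²) = √(131.46824 + 0.00873) = 11.466 km
T9: √((-0.112·111.32)² + (0.027·93.45)²) = √(155.44703 + 6.36629) = 12.721 km
T10: √((0.027·111.32)² + (0.087·93.45)²) = √(9.03387 + 66.09934) = 8.668 km
T11: √((0.032·111.32)² + (0.086·93.45)²) = √(12.68955 + 64.58855) = 8.791 km
T12: √((-0.106·111.32)² + (-0.024·93.45)²) = √(139.23811 + 5.03015) = 12.011 km
T13: √((0.077·111.32)² + (-0.089·93.45)²) = √(73.47301 + 69.17332) = 11.943 km
T14: √((-0.025·111.32)² + (-0.074·93.45)²) = √(7.74509 + 47.82137) = 7.454 km
Sorted: T6 (4.165 km) < T1 (5.815 km) < T7 (6.543 km) < T5 (7.414 km) < …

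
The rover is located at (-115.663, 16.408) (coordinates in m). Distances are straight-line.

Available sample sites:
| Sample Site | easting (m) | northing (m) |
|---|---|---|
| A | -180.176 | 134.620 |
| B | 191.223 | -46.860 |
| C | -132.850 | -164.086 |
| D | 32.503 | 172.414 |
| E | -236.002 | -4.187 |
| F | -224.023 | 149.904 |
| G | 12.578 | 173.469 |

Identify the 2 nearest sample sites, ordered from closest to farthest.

Distances from (-115.663, 16.408):
A: √((-64.513)² + (118.212)²) = √(4161.92717 + 13974.07694) = 134.670 m
B: √((306.886)² + (-63.268)²) = √(94179.01700 + 4002.83982) = 313.340 m
C: √((-17.187)² + (-180.494)²) = √(295.39297 + 32578.08404) = 181.310 m
D: √((148.166)² + (156.006)²) = √(21953.16356 + 24337.87204) = 215.154 m
E: √((-120.339)² + (-20.595)²) = √(14481.47492 + 424.15403) = 122.089 m
F: √((-108.360)² + (133.496)²) = √(11741.88960 + 17821.18202) = 171.939 m
G: √((128.241)² + (157.061)²) = √(16445.75408 + 24668.15772) = 202.766 m
Sorted: E (122.089 m) < A (134.670 m) < F (171.939 m) < C (181.310 m) < …

E, A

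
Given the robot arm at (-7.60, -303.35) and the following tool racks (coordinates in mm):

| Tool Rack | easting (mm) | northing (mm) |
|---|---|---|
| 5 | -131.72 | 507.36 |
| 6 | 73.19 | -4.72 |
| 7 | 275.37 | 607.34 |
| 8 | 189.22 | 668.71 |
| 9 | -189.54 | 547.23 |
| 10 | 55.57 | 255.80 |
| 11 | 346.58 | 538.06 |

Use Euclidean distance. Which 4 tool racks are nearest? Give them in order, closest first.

6, 10, 5, 9

Distances from (-7.60, -303.35):
5: √((-124.12)² + (810.71)²) = √(15405.7744 + 657250.7041) = 820.16 mm
6: √((80.79)² + (298.63)²) = √(6527.0241 + 89179.8769) = 309.37 mm
7: √((282.97)² + (910.69)²) = √(80072.0209 + 829356.2761) = 953.64 mm
8: √((196.82)² + (972.06)²) = √(38738.1124 + 944900.6436) = 991.79 mm
9: √((-181.94)² + (850.58)²) = √(33102.1636 + 723486.3364) = 869.82 mm
10: √((63.17)² + (559.15)²) = √(3990.4489 + 312648.7225) = 562.71 mm
11: √((354.18)² + (841.41)²) = √(125443.4724 + 707970.7881) = 912.92 mm
Sorted: 6 (309.37 mm) < 10 (562.71 mm) < 5 (820.16 mm) < 9 (869.82 mm) < 11 (912.92 mm) < 7 (953.64 mm) < …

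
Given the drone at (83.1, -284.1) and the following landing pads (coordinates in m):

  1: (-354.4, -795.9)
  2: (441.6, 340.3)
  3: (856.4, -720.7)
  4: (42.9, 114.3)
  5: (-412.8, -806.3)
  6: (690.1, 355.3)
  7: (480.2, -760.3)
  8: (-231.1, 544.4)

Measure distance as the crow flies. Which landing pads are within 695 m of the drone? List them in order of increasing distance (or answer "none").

4, 7, 1

Distances from (83.1, -284.1):
1: √((-437.5)² + (-511.8)²) = √(191406.250 + 261939.240) = 673.3 m
2: √((358.5)² + (624.4)²) = √(128522.250 + 389875.360) = 720.0 m
3: √((773.3)² + (-436.6)²) = √(597992.890 + 190619.560) = 888.0 m
4: √((-40.2)² + (398.4)²) = √(1616.040 + 158722.560) = 400.4 m
5: √((-495.9)² + (-522.2)²) = √(245916.810 + 272692.840) = 720.1 m
6: √((607.0)² + (639.4)²) = √(368449.000 + 408832.360) = 881.6 m
7: √((397.1)² + (-476.2)²) = √(157688.410 + 226766.440) = 620.0 m
8: √((-314.2)² + (828.5)²) = √(98721.640 + 686412.250) = 886.1 m
Threshold 695 m: 4 (400.4 m), 7 (620.0 m), 1 (673.3 m) are within range.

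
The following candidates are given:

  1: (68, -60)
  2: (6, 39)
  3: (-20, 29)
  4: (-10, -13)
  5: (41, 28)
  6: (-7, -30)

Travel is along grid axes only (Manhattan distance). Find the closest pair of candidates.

Pairwise distances:
1–2: 161
1–3: 177
1–4: 125
1–5: 115
1–6: 105
2–3: 36
2–4: 68
2–5: 46
2–6: 82
3–4: 52
3–5: 62
3–6: 72
4–5: 92
4–6: 20
5–6: 106
Closest pair: 4–6 at 20.

4 and 6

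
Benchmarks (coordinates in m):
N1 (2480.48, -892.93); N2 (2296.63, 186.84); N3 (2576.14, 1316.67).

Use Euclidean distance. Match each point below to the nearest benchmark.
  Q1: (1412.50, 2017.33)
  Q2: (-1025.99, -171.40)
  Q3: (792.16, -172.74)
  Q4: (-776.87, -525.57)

Q1 at (1412.50, 2017.33):
  N1: 3100.03 m
  N2: 2032.83 m
  N3: 1358.30 m
  → nearest: N3 (1358.30 m)
Q2 at (-1025.99, -171.40):
  N1: 3579.94 m
  N2: 3341.88 m
  N3: 3897.40 m
  → nearest: N2 (3341.88 m)
Q3 at (792.16, -172.74):
  N1: 1835.51 m
  N2: 1546.84 m
  N3: 2323.99 m
  → nearest: N2 (1546.84 m)
Q4 at (-776.87, -525.57):
  N1: 3278.00 m
  N2: 3154.98 m
  N3: 3825.77 m
  → nearest: N2 (3154.98 m)

Q1→N3; Q2→N2; Q3→N2; Q4→N2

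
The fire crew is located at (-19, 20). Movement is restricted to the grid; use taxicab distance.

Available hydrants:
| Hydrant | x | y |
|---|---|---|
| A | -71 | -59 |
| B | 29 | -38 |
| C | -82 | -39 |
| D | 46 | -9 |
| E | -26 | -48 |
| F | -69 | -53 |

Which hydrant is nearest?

E

Distances from (-19, 20):
A: |-52| + |-79| = 52 + 79 = 131
B: |48| + |-58| = 48 + 58 = 106
C: |-63| + |-59| = 63 + 59 = 122
D: |65| + |-29| = 65 + 29 = 94
E: |-7| + |-68| = 7 + 68 = 75
F: |-50| + |-73| = 50 + 73 = 123
Minimum: E at 75.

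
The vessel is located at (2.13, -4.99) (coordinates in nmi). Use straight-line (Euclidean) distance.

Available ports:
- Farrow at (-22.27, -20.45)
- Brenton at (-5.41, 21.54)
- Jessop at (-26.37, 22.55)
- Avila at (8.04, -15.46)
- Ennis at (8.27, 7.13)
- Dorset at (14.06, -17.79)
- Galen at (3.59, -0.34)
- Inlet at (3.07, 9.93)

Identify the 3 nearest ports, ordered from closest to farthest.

Galen, Avila, Ennis

Distances from (2.13, -4.99):
Farrow: 28.89 nmi
Brenton: 27.58 nmi
Jessop: 39.63 nmi
Avila: 12.02 nmi
Ennis: 13.59 nmi
Dorset: 17.50 nmi
Galen: 4.87 nmi
Inlet: 14.95 nmi
Sorted: Galen (4.87 nmi) < Avila (12.02 nmi) < Ennis (13.59 nmi) < Inlet (14.95 nmi) < Dorset (17.50 nmi) < …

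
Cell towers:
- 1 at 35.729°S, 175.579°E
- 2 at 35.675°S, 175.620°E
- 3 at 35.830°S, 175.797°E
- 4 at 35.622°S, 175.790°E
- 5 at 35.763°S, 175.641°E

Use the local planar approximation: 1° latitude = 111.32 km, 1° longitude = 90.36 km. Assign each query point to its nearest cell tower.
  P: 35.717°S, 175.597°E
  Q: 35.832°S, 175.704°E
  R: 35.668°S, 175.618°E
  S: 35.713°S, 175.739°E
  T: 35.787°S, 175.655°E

P at 35.717°S, 175.597°E:
  1: 2.105 km
  2: 5.117 km
  3: 22.019 km
  4: 20.395 km
  5: 6.483 km
  → nearest: 1 (2.105 km)
Q at 35.832°S, 175.704°E:
  1: 16.095 km
  2: 19.054 km
  3: 8.406 km
  4: 24.635 km
  5: 9.561 km
  → nearest: 3 (8.406 km)
R at 35.668°S, 175.618°E:
  1: 7.650 km
  2: 0.800 km
  3: 24.225 km
  4: 16.364 km
  5: 10.778 km
  → nearest: 2 (0.800 km)
S at 35.713°S, 175.739°E:
  1: 14.567 km
  2: 11.555 km
  3: 14.039 km
  4: 11.129 km
  5: 10.459 km
  → nearest: 5 (10.459 km)
T at 35.787°S, 175.655°E:
  1: 9.426 km
  2: 12.863 km
  3: 13.695 km
  4: 22.050 km
  5: 2.956 km
  → nearest: 5 (2.956 km)

P→1; Q→3; R→2; S→5; T→5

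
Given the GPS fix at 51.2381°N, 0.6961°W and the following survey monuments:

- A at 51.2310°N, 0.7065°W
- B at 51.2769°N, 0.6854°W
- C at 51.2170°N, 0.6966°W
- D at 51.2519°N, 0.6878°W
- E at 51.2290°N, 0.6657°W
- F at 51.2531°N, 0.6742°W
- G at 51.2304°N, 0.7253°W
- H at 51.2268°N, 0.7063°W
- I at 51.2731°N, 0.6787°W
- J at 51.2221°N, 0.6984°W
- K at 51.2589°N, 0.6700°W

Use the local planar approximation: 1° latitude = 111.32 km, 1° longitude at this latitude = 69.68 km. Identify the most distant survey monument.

B

Distances from 51.2381°N, 0.6961°W:
A: 1.0723 km
B: 4.3831 km
C: 2.3491 km
D: 1.6415 km
E: 2.3480 km
F: 2.2621 km
G: 2.2078 km
H: 1.4448 km
I: 4.0805 km
J: 1.7883 km
K: 2.9443 km
Maximum: B at 4.3831 km.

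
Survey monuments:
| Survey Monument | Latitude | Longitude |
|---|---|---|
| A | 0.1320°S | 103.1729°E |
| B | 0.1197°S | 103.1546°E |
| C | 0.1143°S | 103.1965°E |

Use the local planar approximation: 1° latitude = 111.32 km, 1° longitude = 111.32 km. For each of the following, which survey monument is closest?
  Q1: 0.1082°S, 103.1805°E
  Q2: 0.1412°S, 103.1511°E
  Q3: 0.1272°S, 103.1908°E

Q1 at 0.1082°S, 103.1805°E:
  A: 2.7812 km
  B: 3.1546 km
  C: 1.9062 km
  → nearest: C (1.9062 km)
Q2 at 0.1412°S, 103.1511°E:
  A: 2.6340 km
  B: 2.4249 km
  C: 5.8745 km
  → nearest: B (2.4249 km)
Q3 at 0.1272°S, 103.1908°E:
  A: 2.0630 km
  B: 4.1154 km
  C: 1.5700 km
  → nearest: C (1.5700 km)

Q1→C; Q2→B; Q3→C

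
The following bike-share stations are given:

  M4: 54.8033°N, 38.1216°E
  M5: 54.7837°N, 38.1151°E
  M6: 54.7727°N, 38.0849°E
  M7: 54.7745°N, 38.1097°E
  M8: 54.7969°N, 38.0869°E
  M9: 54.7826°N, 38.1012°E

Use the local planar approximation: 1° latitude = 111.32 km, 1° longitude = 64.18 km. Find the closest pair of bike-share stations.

M5 and M9

Pairwise distances:
M5–M9: 0.9005 km
M7–M9: 1.0539 km
M5–M7: 1.0812 km
M6–M9: 1.5195 km
M6–M7: 1.6042 km
M8–M9: 1.8375 km
M4–M5: 2.2214 km
M5–M6: 2.2926 km
M5–M8: 2.3313 km
M4–M8: 2.3382 km
M4–M9: 2.6503 km
M6–M8: 2.6970 km
M7–M8: 2.8912 km
M4–M7: 3.2957 km
M4–M6: 4.1414 km
Closest pair: M5–M9 at 0.9005 km.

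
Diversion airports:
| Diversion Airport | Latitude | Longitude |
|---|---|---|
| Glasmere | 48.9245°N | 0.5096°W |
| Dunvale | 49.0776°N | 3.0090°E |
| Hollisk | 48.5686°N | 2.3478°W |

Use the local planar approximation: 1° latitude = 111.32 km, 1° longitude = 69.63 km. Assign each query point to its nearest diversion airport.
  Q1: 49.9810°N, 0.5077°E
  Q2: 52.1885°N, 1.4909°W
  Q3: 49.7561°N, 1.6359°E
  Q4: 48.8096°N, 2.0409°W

Q1 at 49.9810°N, 0.5077°E:
  Glasmere: √((-1.0565·111.32)² + (-1.0173·69.63)²) = √(13832.013308 + 5017.540415) = 137.2937 km
  Dunvale: √((-0.9034·111.32)² + (2.5013·69.63)²) = √(10113.618509 + 30333.628009) = 201.1150 km
  Hollisk: √((-1.4124·111.32)² + (-2.8555·69.63)²) = √(24720.759704 + 39532.758494) = 253.4828 km
  → nearest: Glasmere (137.2937 km)
Q2 at 52.1885°N, 1.4909°W:
  Glasmere: √((-3.2640·111.32)² + (0.9813·69.63)²) = √(132022.117918 + 4668.704515) = 369.7172 km
  Dunvale: √((-3.1109·111.32)² + (4.4999·69.63)²) = √(119927.421758 + 98174.458770) = 467.0138 km
  Hollisk: √((-3.6199·111.32)² + (-0.8569·69.63)²) = √(162382.619079 + 3560.025231) = 407.3606 km
  → nearest: Glasmere (369.7172 km)
Q3 at 49.7561°N, 1.6359°E:
  Glasmere: √((-0.8316·111.32)² + (-2.1455·69.63)²) = √(8569.892153 + 22317.720180) = 175.7487 km
  Dunvale: √((-0.6785·111.32)² + (1.3731·69.63)²) = √(5704.874558 + 9141.071894) = 121.8439 km
  Hollisk: √((-1.1875·111.32)² + (-3.9837·69.63)²) = √(17474.857056 + 76942.455423) = 307.2740 km
  → nearest: Dunvale (121.8439 km)
Q4 at 48.8096°N, 2.0409°W:
  Glasmere: √((0.1149·111.32)² + (1.5313·69.63)²) = √(163.601188 + 11368.766727) = 107.3889 km
  Dunvale: √((0.2680·111.32)² + (5.0499·69.63)²) = √(890.053236 + 123639.815020) = 352.8879 km
  Hollisk: √((-0.2410·111.32)² + (-0.3069·69.63)²) = √(719.748023 + 456.653265) = 34.2987 km
  → nearest: Hollisk (34.2987 km)

Q1→Glasmere; Q2→Glasmere; Q3→Dunvale; Q4→Hollisk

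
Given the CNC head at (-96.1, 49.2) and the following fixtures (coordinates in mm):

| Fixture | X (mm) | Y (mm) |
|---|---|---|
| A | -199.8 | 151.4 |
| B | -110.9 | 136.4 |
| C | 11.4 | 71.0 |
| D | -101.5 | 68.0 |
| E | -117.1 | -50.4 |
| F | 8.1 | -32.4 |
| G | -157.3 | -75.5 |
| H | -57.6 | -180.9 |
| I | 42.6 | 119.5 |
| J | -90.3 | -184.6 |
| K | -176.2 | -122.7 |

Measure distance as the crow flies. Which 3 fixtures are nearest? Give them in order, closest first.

Distances from (-96.1, 49.2):
A: √((-103.7)² + (102.2)²) = √(10753.690 + 10444.840) = 145.6 mm
B: √((-14.8)² + (87.2)²) = √(219.040 + 7603.840) = 88.4 mm
C: √((107.5)² + (21.8)²) = √(11556.250 + 475.240) = 109.7 mm
D: √((-5.4)² + (18.8)²) = √(29.160 + 353.440) = 19.6 mm
E: √((-21.0)² + (-99.6)²) = √(441.000 + 9920.160) = 101.8 mm
F: √((104.2)² + (-81.6)²) = √(10857.640 + 6658.560) = 132.3 mm
G: √((-61.2)² + (-124.7)²) = √(3745.440 + 15550.090) = 138.9 mm
H: √((38.5)² + (-230.1)²) = √(1482.250 + 52946.010) = 233.3 mm
I: √((138.7)² + (70.3)²) = √(19237.690 + 4942.090) = 155.5 mm
J: √((5.8)² + (-233.8)²) = √(33.640 + 54662.440) = 233.9 mm
K: √((-80.1)² + (-171.9)²) = √(6416.010 + 29549.610) = 189.6 mm
Sorted: D (19.6 mm) < B (88.4 mm) < E (101.8 mm) < C (109.7 mm) < F (132.3 mm) < …

D, B, E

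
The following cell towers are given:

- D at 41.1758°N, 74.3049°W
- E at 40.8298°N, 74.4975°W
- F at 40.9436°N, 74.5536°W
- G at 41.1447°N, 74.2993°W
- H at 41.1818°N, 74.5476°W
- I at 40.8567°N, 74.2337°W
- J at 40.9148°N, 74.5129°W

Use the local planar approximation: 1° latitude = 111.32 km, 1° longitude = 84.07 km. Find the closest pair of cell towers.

Pairwise distances:
D–G: √((-0.0311·111.32)² + (0.0056·84.07)²) = √(11.985804 + 0.221645) = 3.4939 km
F–J: √((-0.0288·111.32)² + (0.0407·84.07)²) = √(10.278539 + 11.707682) = 4.6889 km
E–J: √((0.0850·111.32)² + (-0.0154·84.07)²) = √(89.533229 + 1.676191) = 9.5504 km
E–F: √((0.1138·111.32)² + (-0.0561·84.07)²) = √(160.483697 + 22.243740) = 13.5177 km
D–H: √((0.0060·111.32)² + (-0.2427·84.07)²) = √(0.446117 + 416.314606) = 20.4147 km
G–H: √((0.0371·111.32)² + (-0.2483·84.07)²) = √(17.056669 + 435.748132) = 21.2792 km
E–I: √((0.0269·111.32)² + (0.2638·84.07)²) = √(8.967078 + 491.848869) = 22.3789 km
I–J: √((0.0581·111.32)² + (-0.2792·84.07)²) = √(41.831040 + 550.950933) = 24.3471 km
F–H: √((0.2382·111.32)² + (0.0060·84.07)²) = √(703.120742 + 0.254440) = 26.5212 km
F–I: √((-0.0869·111.32)² + (0.3199·84.07)²) = √(93.580626 + 723.286859) = 28.5809 km
H–J: √((-0.2670·111.32)² + (0.0347·84.07)²) = √(883.423440 + 8.510225) = 29.8653 km
F–G: √((0.2011·111.32)² + (0.2543·84.07)²) = √(501.153233 + 457.061684) = 30.9550 km
G–J: √((-0.2299·111.32)² + (-0.2136·84.07)²) = √(654.974418 + 322.466491) = 31.2641 km
G–I: √((-0.2880·111.32)² + (0.0656·84.07)²) = √(1027.853859 + 30.415137) = 32.5310 km
D–F: √((-0.2322·111.32)² + (-0.2487·84.07)²) = √(668.145159 + 437.153204) = 33.2460 km
D–J: √((-0.2610·111.32)² + (-0.2080·84.07)²) = √(844.165132 + 305.779781) = 33.9108 km
D–I: √((-0.3191·111.32)² + (0.0712·84.07)²) = √(1261.827545 + 35.829610) = 36.0230 km
E–G: √((0.3149·111.32)² + (0.1982·84.07)²) = √(1228.829749 + 277.644705) = 38.8133 km
E–H: √((0.3520·111.32)² + (-0.0501·84.07)²) = √(1535.436012 + 17.740161) = 39.4104 km
D–E: √((-0.3460·111.32)² + (-0.1926·84.07)²) = √(1483.537720 + 262.177043) = 41.7818 km
H–I: √((-0.3251·111.32)² + (0.3139·84.07)²) = √(1309.725654 + 696.409563) = 44.7899 km
Closest pair: D–G at 3.4939 km.

D and G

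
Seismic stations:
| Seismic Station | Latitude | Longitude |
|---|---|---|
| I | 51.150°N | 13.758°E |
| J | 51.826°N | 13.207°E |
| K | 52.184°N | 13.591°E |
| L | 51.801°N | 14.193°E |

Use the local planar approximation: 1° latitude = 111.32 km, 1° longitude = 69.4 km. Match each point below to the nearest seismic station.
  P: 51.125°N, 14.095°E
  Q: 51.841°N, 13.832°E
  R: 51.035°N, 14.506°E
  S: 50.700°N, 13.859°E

P→I; Q→L; R→I; S→I

P at 51.125°N, 14.095°E:
  I: 23.553 km
  J: 99.436 km
  K: 122.967 km
  L: 75.559 km
  → nearest: I (23.553 km)
Q at 51.841°N, 13.832°E:
  I: 77.093 km
  J: 43.407 km
  K: 41.685 km
  L: 25.446 km
  → nearest: L (25.446 km)
R at 51.035°N, 14.506°E:
  I: 53.466 km
  J: 126.018 km
  K: 142.802 km
  L: 87.994 km
  → nearest: I (53.466 km)
S at 50.700°N, 13.859°E:
  I: 50.582 km
  J: 133.263 km
  K: 166.243 km
  L: 124.736 km
  → nearest: I (50.582 km)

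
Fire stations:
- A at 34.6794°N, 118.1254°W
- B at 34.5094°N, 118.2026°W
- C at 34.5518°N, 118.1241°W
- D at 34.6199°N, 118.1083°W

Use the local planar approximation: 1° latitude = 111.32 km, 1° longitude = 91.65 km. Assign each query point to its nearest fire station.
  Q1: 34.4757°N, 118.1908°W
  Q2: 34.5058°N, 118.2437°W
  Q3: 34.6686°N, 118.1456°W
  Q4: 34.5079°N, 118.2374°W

Q1 at 34.4757°N, 118.1908°W:
  A: √((0.2037·111.32)² + (0.0654·91.65)²) = √(514.195715 + 35.926957) = 23.4547 km
  B: √((0.0337·111.32)² + (-0.0118·91.65)²) = √(14.073632 + 1.169577) = 3.9043 km
  C: √((0.0761·111.32)² + (0.0667·91.65)²) = √(71.765499 + 37.369441) = 10.4468 km
  D: √((0.1442·111.32)² + (0.0825·91.65)²) = √(257.677748 + 57.170611) = 17.7440 km
  → nearest: B (3.9043 km)
Q2 at 34.5058°N, 118.2437°W:
  A: √((0.1736·111.32)² + (0.1183·91.65)²) = √(373.461500 + 117.553192) = 22.1589 km
  B: √((0.0036·111.32)² + (0.0411·91.65)²) = √(0.160602 + 14.188895) = 3.7881 km
  C: √((0.0460·111.32)² + (0.1196·91.65)²) = √(26.221773 + 120.150975) = 12.0985 km
  D: √((0.1141·111.32)² + (0.1354·91.65)²) = √(161.330947 + 153.993457) = 17.7574 km
  → nearest: B (3.7881 km)
Q3 at 34.6686°N, 118.1456°W:
  A: √((0.0108·111.32)² + (0.0202·91.65)²) = √(1.445419 + 3.427423) = 2.2075 km
  B: √((-0.1592·111.32)² + (-0.0570·91.65)²) = √(314.074388 + 27.290698) = 18.4761 km
  C: √((-0.1168·111.32)² + (0.0215·91.65)²) = √(169.056581 + 3.882772) = 13.1506 km
  D: √((-0.0487·111.32)² + (0.0373·91.65)²) = √(29.390320 + 11.686450) = 6.4091 km
  → nearest: A (2.2075 km)
Q4 at 34.5079°N, 118.2374°W:
  A: √((0.1715·111.32)² + (0.1120·91.65)²) = √(364.480790 + 105.366119) = 21.6760 km
  B: √((0.0015·111.32)² + (0.0348·91.65)²) = √(0.027882 + 10.172400) = 3.1938 km
  C: √((0.0439·111.32)² + (0.1133·91.65)²) = √(23.882261 + 107.826314) = 11.4764 km
  D: √((0.1120·111.32)² + (0.1291·91.65)²) = √(155.447034 + 139.996579) = 17.1885 km
  → nearest: B (3.1938 km)

Q1→B; Q2→B; Q3→A; Q4→B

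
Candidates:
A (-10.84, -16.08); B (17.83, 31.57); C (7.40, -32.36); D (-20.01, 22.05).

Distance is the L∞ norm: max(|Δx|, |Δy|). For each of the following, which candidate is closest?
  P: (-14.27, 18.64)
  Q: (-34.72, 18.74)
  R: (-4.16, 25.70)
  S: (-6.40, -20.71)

P→D; Q→D; R→D; S→A

P at (-14.27, 18.64):
  A: 34.72
  B: 32.10
  C: 51.00
  D: 5.74
  → nearest: D (5.74)
Q at (-34.72, 18.74):
  A: 34.82
  B: 52.55
  C: 51.10
  D: 14.71
  → nearest: D (14.71)
R at (-4.16, 25.70):
  A: 41.78
  B: 21.99
  C: 58.06
  D: 15.85
  → nearest: D (15.85)
S at (-6.40, -20.71):
  A: 4.63
  B: 52.28
  C: 13.80
  D: 42.76
  → nearest: A (4.63)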